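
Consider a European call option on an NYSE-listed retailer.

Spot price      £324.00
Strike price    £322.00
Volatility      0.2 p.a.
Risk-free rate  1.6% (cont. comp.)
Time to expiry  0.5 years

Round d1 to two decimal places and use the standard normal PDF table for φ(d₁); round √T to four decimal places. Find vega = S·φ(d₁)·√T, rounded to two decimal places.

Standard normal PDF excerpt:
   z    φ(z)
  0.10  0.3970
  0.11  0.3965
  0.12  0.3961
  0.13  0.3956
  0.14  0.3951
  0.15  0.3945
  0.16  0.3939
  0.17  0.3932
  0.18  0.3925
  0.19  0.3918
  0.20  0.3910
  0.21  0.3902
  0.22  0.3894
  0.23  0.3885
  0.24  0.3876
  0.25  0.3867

90.08

T = 0.5;  σ√T = 0.1414
d₁ = [ln(324/322) + (0.016 + 0.2²/2)·0.5] / 0.1414 = [0.0062 + 0.0180] / 0.1414 = 0.1711 → 0.17
√T = √0.5 = 0.7071
φ(d₁) = φ(0.17) = 0.3932
vega = S·φ(d₁)·√T = 324·0.3932·0.7071 = 90.0823
(Vega is the same for a European call and put with the same parameters.)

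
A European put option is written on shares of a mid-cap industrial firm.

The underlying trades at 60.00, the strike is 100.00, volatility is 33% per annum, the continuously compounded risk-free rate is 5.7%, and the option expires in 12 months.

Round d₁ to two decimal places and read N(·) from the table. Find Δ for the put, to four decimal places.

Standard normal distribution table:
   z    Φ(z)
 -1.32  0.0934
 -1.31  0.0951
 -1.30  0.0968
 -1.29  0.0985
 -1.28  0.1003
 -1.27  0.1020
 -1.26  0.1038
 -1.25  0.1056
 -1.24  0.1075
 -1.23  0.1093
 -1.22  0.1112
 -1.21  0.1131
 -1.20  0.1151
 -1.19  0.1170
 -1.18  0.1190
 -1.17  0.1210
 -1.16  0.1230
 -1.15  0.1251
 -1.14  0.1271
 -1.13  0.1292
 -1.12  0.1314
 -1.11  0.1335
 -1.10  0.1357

T = 1;  σ√T = 0.3300
d₁ = [ln(60/100) + (0.057 + 0.33²/2)·1] / 0.3300 = [-0.5108 + 0.1115] / 0.3300 = -1.2102 which rounds to -1.21
N(d₁) = N(-1.21) = 0.1131
Δ_put = N(d₁) − 1 = 0.1131 − 1 = -0.8869

-0.8869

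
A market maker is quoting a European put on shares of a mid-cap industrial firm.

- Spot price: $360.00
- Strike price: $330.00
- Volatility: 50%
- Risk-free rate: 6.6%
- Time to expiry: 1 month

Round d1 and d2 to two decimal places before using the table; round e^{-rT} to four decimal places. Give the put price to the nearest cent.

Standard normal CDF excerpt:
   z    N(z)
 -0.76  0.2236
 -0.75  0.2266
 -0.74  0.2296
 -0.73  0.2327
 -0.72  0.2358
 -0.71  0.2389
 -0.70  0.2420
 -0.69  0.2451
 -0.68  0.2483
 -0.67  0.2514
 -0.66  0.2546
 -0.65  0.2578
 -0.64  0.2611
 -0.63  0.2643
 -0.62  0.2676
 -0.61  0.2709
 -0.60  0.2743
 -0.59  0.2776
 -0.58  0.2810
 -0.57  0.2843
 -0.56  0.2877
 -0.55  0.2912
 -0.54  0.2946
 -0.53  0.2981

$7.30

σ√T = 0.5 × 0.2887 = 0.1443
ln(S/K) + (r + σ²/2)T = ln(360/330) + (0.066 + 0.5²/2)·0.08333 = 0.0870 + 0.0159 = 0.1029
d₁ = 0.1029 / 0.1443 = 0.7131 → 0.71
d₂ = d₁ − σ√T = 0.7131 − 0.1443 = 0.5688 → 0.57
e^(−rT) = e^(−0.066·0.08333) = 0.9945
P = 330·0.9945·N(-0.57) − 360·N(-0.71) = 330·0.9945·0.2843 − 360·0.2389 = 93.3030 − 86.0040 = 7.2990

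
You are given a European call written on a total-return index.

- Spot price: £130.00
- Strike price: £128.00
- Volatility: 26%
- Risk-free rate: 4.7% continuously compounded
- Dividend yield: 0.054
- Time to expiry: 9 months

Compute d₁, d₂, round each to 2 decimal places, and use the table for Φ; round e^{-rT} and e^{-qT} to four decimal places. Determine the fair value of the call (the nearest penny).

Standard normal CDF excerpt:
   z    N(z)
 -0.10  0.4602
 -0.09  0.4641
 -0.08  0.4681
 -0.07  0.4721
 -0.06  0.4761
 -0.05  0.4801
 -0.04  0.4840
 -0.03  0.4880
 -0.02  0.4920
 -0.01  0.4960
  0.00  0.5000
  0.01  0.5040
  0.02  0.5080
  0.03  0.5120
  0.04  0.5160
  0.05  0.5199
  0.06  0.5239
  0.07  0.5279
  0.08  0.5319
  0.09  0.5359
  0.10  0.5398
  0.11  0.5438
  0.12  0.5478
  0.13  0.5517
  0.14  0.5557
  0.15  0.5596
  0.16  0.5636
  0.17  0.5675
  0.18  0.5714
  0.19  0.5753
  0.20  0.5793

T = 0.75;  σ√T = 0.2252
d₁ = [ln(130/128) + (0.047 − 0.054 + ½·0.26²)·0.75] / (σ√T) = (0.0155 + 0.0201) / 0.2252 = 0.1581 ⇒ 0.16
d₂ = 0.1581 − 0.2252 = -0.0670 ⇒ -0.07
exp(−qT) = exp(−0.054·0.75) = 0.9603;  exp(−rT) = exp(−0.047·0.75) = 0.9654
N(d₁) = N(0.16) = 0.5636;  N(d₂) = N(-0.07) = 0.4721
C = 130·0.9603·0.5636 − 128·0.9654·0.4721 = 70.3593 − 58.3380 = 12.0213

£12.02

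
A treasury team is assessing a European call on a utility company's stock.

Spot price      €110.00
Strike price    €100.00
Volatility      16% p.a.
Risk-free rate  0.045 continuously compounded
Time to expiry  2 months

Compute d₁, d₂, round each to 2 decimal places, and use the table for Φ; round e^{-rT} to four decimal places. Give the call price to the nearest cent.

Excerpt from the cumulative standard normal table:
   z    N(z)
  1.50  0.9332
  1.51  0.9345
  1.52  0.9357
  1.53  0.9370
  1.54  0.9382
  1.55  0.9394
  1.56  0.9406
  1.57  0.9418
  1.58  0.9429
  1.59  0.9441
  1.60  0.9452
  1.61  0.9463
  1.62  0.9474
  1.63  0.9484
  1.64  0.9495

T = 0.1667;  σ√T = 0.0653
d₁ = [ln(110/100) + (0.045 + 0.16²/2)·0.1667] / 0.0653 = [0.0953 + 0.0096] / 0.0653 = 1.6066 ⇒ 1.61
d₂ = d₁ − σ√T = 1.6066 − 0.0653 = 1.5413 ⇒ 1.54
exp(−rT) = exp(−0.045·0.1667) = 0.9925
N(d₁) = N(1.61) = 0.9463;  N(d₂) = N(1.54) = 0.9382
C = 110·0.9463 − 100·0.9925·0.9382 = 104.0930 − 93.1163 = 10.9767

€10.98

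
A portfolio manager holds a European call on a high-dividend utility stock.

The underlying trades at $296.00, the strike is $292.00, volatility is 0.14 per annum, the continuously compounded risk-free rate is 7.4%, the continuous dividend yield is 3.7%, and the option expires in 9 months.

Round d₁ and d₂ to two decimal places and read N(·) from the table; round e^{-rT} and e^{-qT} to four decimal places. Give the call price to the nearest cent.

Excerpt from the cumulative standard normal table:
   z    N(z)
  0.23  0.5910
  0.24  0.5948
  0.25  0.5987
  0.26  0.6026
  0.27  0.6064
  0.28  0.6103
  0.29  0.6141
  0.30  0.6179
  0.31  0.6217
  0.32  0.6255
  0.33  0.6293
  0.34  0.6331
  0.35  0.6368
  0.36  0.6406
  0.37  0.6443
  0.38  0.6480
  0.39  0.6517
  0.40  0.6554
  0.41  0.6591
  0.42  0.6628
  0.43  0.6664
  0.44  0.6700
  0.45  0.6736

$20.10

T = 0.75;  σ√T = 0.1212
d₁ = [ln(296/292) + (0.074 − 0.037 + 0.14²/2)·0.75] / 0.1212 = [0.0136 + 0.0351] / 0.1212 = 0.4017 ≈ 0.40
d₂ = d₁ − σ√T = 0.4017 − 0.1212 = 0.2805 ≈ 0.28
e^(−qT) = e^(−0.037·0.75) = 0.9726;  e^(−rT) = e^(−0.074·0.75) = 0.9460
N(d₁) = N(0.40) = 0.6554;  N(d₂) = N(0.28) = 0.6103
C = 296·0.9726·0.6554 − 292·0.9460·0.6103 = 188.6828 − 168.5844 = 20.0985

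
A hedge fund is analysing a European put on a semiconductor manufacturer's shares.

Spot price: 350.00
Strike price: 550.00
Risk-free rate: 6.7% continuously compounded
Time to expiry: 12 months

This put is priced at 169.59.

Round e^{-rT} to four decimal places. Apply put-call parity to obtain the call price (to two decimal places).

e^(−rT) = e^(−0.067·1) = 0.9352
Put-call parity: C − P = S − K·e^(−rT) = 350 − 550·0.9352 = 350 − 514.3600 = -164.3600
C = P + (C − P) = 169.59 + (-164.3600) = 5.2300

5.23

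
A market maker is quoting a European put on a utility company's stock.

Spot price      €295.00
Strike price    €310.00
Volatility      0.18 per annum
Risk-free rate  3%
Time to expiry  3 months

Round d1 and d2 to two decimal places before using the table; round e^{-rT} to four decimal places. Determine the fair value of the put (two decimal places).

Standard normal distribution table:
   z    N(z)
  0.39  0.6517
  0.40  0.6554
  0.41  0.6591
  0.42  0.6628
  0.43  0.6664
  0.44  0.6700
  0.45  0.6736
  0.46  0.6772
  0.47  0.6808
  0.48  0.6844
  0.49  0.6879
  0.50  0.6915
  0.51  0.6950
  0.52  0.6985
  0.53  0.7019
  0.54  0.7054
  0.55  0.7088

€18.31

T = 0.25;  σ√T = 0.0900
d₁ = [ln(295/310) + (0.03 + ½·0.18²)·0.25] / (σ√T) = (-0.0496 + 0.0115) / 0.0900 = -0.4227 which rounds to -0.42
d₂ = -0.4227 − 0.0900 = -0.5127 which rounds to -0.51
e^(−rT) = e^(−0.03·0.25) = 0.9925
N(−d₂) = N(0.51) = 0.6950;  N(−d₁) = N(0.42) = 0.6628
P = 310·0.9925·0.6950 − 295·0.6628 = 213.8341 − 195.5260 = 18.3081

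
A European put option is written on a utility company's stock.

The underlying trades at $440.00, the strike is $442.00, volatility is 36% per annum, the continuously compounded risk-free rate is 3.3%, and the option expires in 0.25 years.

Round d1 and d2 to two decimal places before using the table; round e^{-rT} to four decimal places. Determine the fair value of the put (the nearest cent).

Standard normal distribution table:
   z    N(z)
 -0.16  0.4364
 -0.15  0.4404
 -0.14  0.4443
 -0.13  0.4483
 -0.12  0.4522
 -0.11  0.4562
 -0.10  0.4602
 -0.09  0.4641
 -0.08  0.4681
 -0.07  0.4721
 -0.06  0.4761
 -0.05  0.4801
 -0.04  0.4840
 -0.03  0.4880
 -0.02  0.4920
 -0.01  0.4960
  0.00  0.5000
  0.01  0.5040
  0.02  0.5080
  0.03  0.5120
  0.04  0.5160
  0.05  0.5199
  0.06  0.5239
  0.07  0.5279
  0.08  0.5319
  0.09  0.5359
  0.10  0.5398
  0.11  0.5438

$30.69

T = 0.25;  σ√T = 0.1800
d₁ = [ln(440/442) + (0.033 + 0.36²/2)·0.25] / 0.1800 = [-0.0045 + 0.0244] / 0.1800 = 0.1106 ⇒ 0.11
d₂ = d₁ − σ√T = 0.1106 − 0.1800 = -0.0694 ⇒ -0.07
exp(−rT) = exp(−0.033·0.25) = 0.9918
P = 442·0.9918·N(0.07) − 440·N(-0.11) = 442·0.9918·0.5279 − 440·0.4562 = 231.4185 − 200.7280 = 30.6905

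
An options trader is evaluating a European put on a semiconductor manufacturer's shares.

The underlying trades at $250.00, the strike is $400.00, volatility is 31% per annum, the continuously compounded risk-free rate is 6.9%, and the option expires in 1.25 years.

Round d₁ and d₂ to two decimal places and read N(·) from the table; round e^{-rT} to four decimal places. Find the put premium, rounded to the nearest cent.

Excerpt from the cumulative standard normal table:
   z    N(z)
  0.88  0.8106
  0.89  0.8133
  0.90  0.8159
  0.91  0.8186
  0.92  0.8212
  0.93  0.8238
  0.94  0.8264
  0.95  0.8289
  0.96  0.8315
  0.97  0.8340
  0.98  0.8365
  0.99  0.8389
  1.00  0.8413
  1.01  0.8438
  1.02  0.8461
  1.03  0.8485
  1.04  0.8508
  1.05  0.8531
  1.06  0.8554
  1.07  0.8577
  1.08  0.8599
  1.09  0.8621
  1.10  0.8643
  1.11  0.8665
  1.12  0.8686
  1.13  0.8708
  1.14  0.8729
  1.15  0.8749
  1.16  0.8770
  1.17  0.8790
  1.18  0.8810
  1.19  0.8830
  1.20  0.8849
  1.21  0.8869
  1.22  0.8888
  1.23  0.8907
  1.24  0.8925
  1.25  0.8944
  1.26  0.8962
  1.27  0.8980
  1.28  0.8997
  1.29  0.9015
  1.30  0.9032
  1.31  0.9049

$124.20

σ√T = 0.31 × 1.1180 = 0.3466
d₁ = [ln(250/400) + (0.069 + 0.31²/2)·1.25] / 0.3466 = [-0.4700 + 0.1463] / 0.3466 = -0.9339 ⇒ -0.93
d₂ = d₁ − σ√T = -0.9339 − 0.3466 = -1.2805 ⇒ -1.28
e^(−rT) = e^(−0.069·1.25) = 0.9174
N(−d₂) = N(1.28) = 0.8997;  N(−d₁) = N(0.93) = 0.8238
P = 400·0.9174·0.8997 − 250·0.8238 = 330.1539 − 205.9500 = 124.2039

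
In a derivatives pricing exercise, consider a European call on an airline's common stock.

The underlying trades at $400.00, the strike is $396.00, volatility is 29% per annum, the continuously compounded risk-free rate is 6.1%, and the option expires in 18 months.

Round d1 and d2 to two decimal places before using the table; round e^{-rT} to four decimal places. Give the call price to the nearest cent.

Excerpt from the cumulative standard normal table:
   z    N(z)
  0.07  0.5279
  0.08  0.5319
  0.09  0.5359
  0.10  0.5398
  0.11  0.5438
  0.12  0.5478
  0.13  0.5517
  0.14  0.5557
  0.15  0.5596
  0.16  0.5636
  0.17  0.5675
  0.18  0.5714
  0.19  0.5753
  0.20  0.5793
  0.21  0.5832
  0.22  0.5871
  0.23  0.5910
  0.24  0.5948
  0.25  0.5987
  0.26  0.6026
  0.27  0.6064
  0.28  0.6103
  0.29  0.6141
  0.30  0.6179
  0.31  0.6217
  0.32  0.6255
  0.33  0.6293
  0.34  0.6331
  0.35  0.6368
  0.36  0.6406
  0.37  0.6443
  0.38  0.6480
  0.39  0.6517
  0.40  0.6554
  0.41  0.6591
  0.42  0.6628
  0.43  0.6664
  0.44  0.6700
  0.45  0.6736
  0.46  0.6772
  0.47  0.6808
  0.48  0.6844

T = 1.5;  σ√T = 0.3552
d₁ = [ln(400/396) + (0.061 + ½·0.29²)·1.5] / (σ√T) = (0.0101 + 0.1546) / 0.3552 = 0.4635 → 0.46
d₂ = 0.4635 − 0.3552 = 0.1083 → 0.11
e^(−rT) = e^(−0.061·1.5) = 0.9126
C = 400·N(0.46) − 396·0.9126·N(0.11) = 400·0.6772 − 396·0.9126·0.5438 = 270.8800 − 196.5237 = 74.3563

$74.36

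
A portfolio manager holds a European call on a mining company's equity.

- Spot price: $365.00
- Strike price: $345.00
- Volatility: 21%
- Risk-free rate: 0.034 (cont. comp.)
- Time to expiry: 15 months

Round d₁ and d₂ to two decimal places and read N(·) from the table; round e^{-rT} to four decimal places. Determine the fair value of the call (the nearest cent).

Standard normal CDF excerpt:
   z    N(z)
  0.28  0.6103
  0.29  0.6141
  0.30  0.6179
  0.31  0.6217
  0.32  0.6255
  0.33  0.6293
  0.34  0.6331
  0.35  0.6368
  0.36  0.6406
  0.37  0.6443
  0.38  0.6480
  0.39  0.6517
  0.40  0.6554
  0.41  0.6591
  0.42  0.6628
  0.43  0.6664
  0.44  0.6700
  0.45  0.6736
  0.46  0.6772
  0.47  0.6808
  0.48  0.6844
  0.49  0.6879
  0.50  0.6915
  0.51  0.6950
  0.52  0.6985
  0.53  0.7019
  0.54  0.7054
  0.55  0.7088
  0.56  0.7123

T = 1.25;  σ√T = 0.2348
d₁ = [ln(365/345) + (0.034 + 0.21²/2)·1.25] / 0.2348 = [0.0564 + 0.0701] / 0.2348 = 0.5384 ≈ 0.54
d₂ = d₁ − σ√T = 0.5384 − 0.2348 = 0.3036 ≈ 0.30
e^(−rT) = e^(−0.034·1.25) = 0.9584
N(d₁) = N(0.54) = 0.7054;  N(d₂) = N(0.30) = 0.6179
C = 365·0.7054 − 345·0.9584·0.6179 = 257.4710 − 204.3074 = 53.1636

$53.16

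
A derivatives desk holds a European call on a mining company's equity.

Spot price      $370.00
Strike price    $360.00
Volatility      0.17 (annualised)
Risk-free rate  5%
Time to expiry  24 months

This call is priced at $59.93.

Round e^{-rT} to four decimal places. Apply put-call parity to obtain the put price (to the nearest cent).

$15.66

exp(−rT) = exp(−0.05·2) = 0.9048
Put-call parity: C − P = S − K·e^(−rT) = 370 − 360·0.9048 = 370 − 325.7280 = 44.2720
P = C − (C − P) = 59.93 − (44.2720) = 15.6580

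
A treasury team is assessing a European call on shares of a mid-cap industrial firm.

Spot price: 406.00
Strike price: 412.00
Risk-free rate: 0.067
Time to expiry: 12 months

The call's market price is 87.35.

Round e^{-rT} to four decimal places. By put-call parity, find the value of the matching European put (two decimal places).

66.65

e^(−rT) = e^(−0.067·1) = 0.9352
Put-call parity: C − P = S − K·e^(−rT) = 406 − 412·0.9352 = 406 − 385.3024 = 20.6976
P = C − (C − P) = 87.35 − (20.6976) = 66.6524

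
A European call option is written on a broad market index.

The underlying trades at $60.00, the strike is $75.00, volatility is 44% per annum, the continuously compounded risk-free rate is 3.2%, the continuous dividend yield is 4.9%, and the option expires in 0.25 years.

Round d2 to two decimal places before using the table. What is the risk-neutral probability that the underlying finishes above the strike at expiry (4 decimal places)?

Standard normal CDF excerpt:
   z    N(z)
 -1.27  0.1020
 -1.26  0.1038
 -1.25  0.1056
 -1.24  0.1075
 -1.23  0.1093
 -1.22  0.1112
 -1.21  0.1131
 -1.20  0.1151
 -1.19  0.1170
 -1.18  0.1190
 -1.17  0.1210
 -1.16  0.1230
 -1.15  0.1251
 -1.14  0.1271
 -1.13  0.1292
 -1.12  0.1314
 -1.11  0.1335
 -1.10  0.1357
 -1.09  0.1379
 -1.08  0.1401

0.1271

σ√T = 0.44·√0.25 = 0.2200
d₁ = [ln(60/75) + (0.032 − 0.049 + ½·0.44²)·0.25] / (σ√T) = (-0.2231 + 0.0199) / 0.2200 = -0.9236 which rounds to -0.92
d₂ = -0.9236 − 0.2200 = -1.1436 which rounds to -1.14
Pr(exercise) under Q = N(d₂) = 0.1271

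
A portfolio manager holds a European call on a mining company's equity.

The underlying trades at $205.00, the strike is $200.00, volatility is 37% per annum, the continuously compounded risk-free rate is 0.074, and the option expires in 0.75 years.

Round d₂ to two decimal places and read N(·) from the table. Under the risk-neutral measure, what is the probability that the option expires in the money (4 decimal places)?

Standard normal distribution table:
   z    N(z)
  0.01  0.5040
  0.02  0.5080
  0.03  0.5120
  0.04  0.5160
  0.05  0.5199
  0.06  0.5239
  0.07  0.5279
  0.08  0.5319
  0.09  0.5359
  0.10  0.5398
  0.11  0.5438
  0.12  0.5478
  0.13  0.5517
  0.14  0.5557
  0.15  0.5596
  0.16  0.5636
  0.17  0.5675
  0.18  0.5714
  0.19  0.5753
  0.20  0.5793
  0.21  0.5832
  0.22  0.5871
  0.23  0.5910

0.5359

σ√T = 0.37 × 0.8660 = 0.3204
d₁ = [ln(205/200) + (0.074 + 0.37²/2)·0.75] / 0.3204 = [0.0247 + 0.1068] / 0.3204 = 0.4105 → 0.41
d₂ = d₁ − σ√T = 0.4105 − 0.3204 = 0.0901 → 0.09
Risk-neutral Pr[S_T > K] = N(d₂) = N(0.09) = 0.5359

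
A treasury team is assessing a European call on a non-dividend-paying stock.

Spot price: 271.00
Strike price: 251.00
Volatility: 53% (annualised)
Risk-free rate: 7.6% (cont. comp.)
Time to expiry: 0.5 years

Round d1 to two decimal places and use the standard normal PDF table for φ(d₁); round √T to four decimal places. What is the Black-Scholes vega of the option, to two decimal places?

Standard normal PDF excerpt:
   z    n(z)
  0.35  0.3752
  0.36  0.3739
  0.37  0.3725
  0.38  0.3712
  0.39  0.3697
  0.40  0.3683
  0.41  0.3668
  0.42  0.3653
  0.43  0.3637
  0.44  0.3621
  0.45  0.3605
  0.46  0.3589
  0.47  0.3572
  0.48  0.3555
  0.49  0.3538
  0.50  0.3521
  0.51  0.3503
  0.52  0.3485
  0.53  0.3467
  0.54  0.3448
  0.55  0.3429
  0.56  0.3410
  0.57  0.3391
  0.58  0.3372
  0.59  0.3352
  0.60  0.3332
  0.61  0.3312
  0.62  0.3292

T = 0.5;  σ√T = 0.3748
d₁ = [ln(271/251) + (0.076 + 0.53²/2)·0.5] / 0.3748 = [0.0767 + 0.1082] / 0.3748 = 0.4933 → 0.49
√T = √0.5 = 0.7071
φ(d₁) = φ(0.49) = 0.3538
vega = S·φ(d₁)·√T = 271·0.3538·0.7071 = 67.7966
(The put has the same vega.)

67.80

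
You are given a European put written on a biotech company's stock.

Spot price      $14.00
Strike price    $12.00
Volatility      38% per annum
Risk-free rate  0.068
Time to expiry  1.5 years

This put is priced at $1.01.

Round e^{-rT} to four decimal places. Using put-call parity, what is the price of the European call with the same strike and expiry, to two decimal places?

$4.17

exp(−rT) = exp(−0.068·1.5) = 0.9030
Put-call parity: C − P = S − K·e^(−rT) = 14 − 12·0.9030 = 14 − 10.8360 = 3.1640
C = P + (C − P) = 1.01 + (3.1640) = 4.1740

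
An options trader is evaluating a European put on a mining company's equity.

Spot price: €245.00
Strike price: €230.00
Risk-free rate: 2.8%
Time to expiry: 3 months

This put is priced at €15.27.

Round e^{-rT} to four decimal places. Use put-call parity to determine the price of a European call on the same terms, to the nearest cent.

€31.88

e^(−rT) = e^(−0.028·0.25) = 0.9930
Put-call parity: C − P = S − K·e^(−rT) = 245 − 230·0.9930 = 245 − 228.3900 = 16.6100
C = P + (C − P) = 15.27 + (16.6100) = 31.8800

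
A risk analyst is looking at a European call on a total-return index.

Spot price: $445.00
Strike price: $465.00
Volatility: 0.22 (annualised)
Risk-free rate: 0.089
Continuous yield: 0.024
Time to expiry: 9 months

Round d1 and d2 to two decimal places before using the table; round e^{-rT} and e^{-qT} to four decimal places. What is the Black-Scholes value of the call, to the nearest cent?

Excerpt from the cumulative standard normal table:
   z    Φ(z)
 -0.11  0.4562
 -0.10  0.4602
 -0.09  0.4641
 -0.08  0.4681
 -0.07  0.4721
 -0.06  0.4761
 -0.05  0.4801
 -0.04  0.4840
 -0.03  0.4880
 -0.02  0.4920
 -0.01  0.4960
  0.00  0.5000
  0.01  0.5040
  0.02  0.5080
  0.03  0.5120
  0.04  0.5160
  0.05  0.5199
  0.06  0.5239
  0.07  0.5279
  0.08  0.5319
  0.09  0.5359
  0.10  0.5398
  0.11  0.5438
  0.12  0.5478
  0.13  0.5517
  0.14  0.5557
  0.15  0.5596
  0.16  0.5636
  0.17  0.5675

$34.09

σ√T = 0.22 × 0.8660 = 0.1905
d₁ = [ln(445/465) + (0.089 − 0.024 + 0.22²/2)·0.75] / 0.1905 = [-0.0440 + 0.0669] / 0.1905 = 0.1204 → 0.12
d₂ = d₁ − σ√T = 0.1204 − 0.1905 = -0.0701 → -0.07
exp(−qT) = exp(−0.024·0.75) = 0.9822;  exp(−rT) = exp(−0.089·0.75) = 0.9354
C = 445·0.9822·N(0.12) − 465·0.9354·N(-0.07) = 445·0.9822·0.5478 − 465·0.9354·0.4721 = 239.4319 − 205.3451 = 34.0868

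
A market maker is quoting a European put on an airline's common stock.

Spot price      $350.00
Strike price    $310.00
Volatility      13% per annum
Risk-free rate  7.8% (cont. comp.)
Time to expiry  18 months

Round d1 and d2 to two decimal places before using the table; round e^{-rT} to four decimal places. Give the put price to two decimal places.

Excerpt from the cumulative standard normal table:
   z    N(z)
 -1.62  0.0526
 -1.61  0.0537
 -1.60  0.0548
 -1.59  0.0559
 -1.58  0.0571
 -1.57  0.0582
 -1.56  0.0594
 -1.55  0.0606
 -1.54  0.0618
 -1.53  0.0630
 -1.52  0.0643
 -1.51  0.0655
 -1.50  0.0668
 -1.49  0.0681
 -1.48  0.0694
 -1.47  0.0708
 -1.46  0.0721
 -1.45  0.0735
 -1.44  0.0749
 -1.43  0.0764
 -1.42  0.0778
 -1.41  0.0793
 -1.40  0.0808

$1.47

T = 1.5;  σ√T = 0.1592
d₁ = [ln(350/310) + (0.078 + 0.13²/2)·1.5] / 0.1592 = [0.1214 + 0.1297] / 0.1592 = 1.5767 → 1.58
d₂ = d₁ − σ√T = 1.5767 − 0.1592 = 1.4175 → 1.42
e^(−rT) = e^(−0.078·1.5) = 0.8896
N(−d₂) = N(-1.42) = 0.0778;  N(−d₁) = N(-1.58) = 0.0571
P = 310·0.8896·0.0778 − 350·0.0571 = 21.4554 − 19.9850 = 1.4704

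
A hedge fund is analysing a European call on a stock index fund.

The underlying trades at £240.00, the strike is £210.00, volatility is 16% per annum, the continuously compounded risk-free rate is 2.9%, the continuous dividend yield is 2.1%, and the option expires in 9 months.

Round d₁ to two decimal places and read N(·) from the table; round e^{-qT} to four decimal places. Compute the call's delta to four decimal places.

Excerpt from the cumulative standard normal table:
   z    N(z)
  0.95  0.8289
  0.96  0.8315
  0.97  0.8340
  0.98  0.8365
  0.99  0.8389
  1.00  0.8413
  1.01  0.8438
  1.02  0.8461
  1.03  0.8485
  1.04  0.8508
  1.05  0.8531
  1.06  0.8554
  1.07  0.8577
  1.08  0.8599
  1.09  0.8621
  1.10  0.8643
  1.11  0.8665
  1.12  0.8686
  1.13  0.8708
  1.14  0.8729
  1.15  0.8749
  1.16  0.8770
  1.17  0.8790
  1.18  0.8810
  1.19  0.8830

σ√T = 0.16·√0.75 = 0.1386
d₁ = [ln(240/210) + (0.029 − 0.021 + 0.16²/2)·0.75] / 0.1386 = [0.1335 + 0.0156] / 0.1386 = 1.0763 → 1.08
N(d₁) = N(1.08) = 0.8599
Δ_call = e^(−qT)·N(d₁) = 0.9844·0.8599 = 0.8465

0.8465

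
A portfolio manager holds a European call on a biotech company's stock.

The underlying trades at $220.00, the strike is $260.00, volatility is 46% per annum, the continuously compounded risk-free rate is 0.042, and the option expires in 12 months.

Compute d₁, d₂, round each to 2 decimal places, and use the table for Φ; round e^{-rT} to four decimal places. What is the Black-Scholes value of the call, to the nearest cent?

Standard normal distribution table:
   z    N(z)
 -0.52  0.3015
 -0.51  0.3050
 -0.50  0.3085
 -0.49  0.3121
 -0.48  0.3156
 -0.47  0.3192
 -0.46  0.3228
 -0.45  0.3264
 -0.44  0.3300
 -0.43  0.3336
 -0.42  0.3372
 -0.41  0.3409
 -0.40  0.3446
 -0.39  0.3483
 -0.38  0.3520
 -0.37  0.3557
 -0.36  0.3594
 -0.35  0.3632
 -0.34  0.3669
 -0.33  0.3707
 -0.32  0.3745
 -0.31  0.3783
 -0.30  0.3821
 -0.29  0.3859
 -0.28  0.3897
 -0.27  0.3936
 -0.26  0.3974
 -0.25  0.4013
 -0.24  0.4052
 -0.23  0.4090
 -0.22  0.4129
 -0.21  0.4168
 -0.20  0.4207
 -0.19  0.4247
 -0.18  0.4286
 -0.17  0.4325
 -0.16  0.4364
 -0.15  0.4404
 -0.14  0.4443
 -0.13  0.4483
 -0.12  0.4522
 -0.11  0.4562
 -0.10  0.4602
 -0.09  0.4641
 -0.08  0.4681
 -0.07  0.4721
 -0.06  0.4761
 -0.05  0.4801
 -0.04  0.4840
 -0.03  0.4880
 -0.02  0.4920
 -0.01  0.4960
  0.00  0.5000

$29.57

σ√T = 0.46·√1 = 0.4600
d₁ = [ln(220/260) + (0.042 + 0.46²/2)·1] / 0.4600 = [-0.1671 + 0.1478] / 0.4600 = -0.0419 which rounds to -0.04
d₂ = d₁ − σ√T = -0.0419 − 0.4600 = -0.5019 which rounds to -0.50
exp(−rT) = exp(−0.042·1) = 0.9589
N(d₁) = N(-0.04) = 0.4840;  N(d₂) = N(-0.50) = 0.3085
C = 220·0.4840 − 260·0.9589·0.3085 = 106.4800 − 76.9134 = 29.5666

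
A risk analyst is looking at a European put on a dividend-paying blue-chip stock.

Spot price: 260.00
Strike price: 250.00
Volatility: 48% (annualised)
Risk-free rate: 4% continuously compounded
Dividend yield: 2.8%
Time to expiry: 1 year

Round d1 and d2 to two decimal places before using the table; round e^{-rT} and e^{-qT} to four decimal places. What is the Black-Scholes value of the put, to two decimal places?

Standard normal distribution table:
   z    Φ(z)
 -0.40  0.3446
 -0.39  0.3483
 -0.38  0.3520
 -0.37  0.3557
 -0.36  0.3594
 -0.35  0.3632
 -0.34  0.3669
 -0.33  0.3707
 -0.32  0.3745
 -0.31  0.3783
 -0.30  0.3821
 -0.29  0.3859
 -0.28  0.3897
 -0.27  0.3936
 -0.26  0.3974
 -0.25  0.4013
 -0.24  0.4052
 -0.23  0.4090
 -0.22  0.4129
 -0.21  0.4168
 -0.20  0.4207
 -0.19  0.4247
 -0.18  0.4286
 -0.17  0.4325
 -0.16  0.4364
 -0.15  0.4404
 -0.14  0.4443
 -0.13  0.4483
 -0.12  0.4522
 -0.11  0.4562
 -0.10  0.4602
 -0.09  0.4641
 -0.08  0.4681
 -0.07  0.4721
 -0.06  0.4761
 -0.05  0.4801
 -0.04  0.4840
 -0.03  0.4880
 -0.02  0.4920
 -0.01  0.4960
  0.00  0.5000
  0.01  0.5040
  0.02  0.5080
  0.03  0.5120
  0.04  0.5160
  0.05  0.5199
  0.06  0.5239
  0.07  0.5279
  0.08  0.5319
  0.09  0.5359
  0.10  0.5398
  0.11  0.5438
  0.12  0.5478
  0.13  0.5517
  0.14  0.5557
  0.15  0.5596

σ√T = 0.48·√1 = 0.4800
ln(S/K) + (r − q + σ²/2)T = ln(260/250) + (0.04 − 0.028 + 0.48²/2)·1 = 0.0392 + 0.1272 = 0.1664
d₁ = 0.1664 / 0.4800 = 0.3467 which rounds to 0.35
d₂ = d₁ − σ√T = 0.3467 − 0.4800 = -0.1333 which rounds to -0.13
e^(−qT) = e^(−0.028·1) = 0.9724;  e^(−rT) = e^(−0.04·1) = 0.9608
P = 250·0.9608·N(0.13) − 260·0.9724·N(-0.35) = 250·0.9608·0.5517 − 260·0.9724·0.3632 = 132.5183 − 91.8257 = 40.6927

40.69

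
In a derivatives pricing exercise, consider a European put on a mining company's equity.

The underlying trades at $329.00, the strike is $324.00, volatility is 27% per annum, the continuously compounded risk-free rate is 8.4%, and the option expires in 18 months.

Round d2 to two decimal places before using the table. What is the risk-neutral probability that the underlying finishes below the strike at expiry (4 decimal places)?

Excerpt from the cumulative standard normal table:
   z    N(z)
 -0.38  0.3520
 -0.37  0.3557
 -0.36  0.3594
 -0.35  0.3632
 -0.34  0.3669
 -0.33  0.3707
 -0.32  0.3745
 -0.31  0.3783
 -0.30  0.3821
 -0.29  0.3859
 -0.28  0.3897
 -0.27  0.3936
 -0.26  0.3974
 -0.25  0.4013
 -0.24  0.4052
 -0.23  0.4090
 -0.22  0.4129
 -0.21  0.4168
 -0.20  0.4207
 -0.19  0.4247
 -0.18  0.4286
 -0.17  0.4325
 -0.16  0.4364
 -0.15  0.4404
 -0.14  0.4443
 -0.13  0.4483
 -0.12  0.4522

σ√T = 0.27·√1.5 = 0.3307
d₁ = [ln(329/324) + (0.084 + 0.27²/2)·1.5] / 0.3307 = [0.0153 + 0.1807] / 0.3307 = 0.5927 ≈ 0.59
d₂ = d₁ − σ√T = 0.5927 − 0.3307 = 0.2620 ≈ 0.26
Risk-neutral Pr[S_T < K] = N(−d₂) = N(-0.26) = 0.3974

0.3974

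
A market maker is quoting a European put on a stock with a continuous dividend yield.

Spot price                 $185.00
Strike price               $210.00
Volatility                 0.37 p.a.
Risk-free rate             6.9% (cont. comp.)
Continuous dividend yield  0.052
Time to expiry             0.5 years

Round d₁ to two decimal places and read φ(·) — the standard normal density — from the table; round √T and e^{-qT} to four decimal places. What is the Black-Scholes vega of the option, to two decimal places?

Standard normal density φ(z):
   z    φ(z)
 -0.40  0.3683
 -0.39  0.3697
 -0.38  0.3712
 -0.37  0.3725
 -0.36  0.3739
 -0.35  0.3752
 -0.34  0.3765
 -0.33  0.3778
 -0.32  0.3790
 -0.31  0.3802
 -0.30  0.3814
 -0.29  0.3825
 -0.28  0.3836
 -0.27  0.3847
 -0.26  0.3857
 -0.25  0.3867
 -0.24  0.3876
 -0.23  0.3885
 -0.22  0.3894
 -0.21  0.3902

T = 0.5;  σ√T = 0.2616
d₁ = [ln(185/210) + (0.069 − 0.052 + 0.37²/2)·0.5] / 0.2616 = [-0.1268 + 0.0427] / 0.2616 = -0.3212 → -0.32
√T = √0.5 = 0.7071
φ(d₁) = φ(-0.32) = 0.3790
e^(−qT) = e^(−0.052·0.5) = 0.9743
vega = S·e^(−qT)·φ(d₁)·√T = 185·0.9743·0.3790·0.7071 = 48.3042

48.30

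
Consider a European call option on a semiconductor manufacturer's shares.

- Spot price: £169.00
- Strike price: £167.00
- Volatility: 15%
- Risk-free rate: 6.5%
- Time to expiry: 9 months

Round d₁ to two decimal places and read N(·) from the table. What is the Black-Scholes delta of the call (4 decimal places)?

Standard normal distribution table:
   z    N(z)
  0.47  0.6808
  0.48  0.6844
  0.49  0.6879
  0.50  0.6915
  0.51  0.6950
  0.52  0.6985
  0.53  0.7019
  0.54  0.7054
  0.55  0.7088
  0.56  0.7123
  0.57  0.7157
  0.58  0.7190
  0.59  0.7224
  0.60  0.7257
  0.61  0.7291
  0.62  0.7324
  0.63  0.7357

0.7019

σ√T = 0.15·√0.75 = 0.1299
d₁ = [ln(169/167) + (0.065 + 0.15²/2)·0.75] / 0.1299 = [0.0119 + 0.0572] / 0.1299 = 0.5319 which rounds to 0.53
N(d₁) = N(0.53) = 0.7019
Δ_call = N(d₁) = 0.7019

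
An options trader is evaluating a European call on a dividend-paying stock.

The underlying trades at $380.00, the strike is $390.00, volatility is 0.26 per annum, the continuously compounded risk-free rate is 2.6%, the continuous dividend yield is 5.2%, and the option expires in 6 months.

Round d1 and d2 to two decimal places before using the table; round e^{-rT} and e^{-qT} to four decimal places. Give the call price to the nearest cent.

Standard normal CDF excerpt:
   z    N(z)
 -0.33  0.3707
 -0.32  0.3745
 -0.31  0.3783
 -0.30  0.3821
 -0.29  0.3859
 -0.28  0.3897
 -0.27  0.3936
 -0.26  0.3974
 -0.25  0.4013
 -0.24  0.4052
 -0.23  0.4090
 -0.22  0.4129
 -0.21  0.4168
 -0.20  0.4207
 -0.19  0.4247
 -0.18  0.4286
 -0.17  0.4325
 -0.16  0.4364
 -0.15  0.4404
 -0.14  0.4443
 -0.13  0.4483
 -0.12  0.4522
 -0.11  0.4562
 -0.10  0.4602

$20.32

σ√T = 0.26·√0.5 = 0.1838
d₁ = [ln(380/390) + (0.026 − 0.052 + ½·0.26²)·0.5] / (σ√T) = (-0.0260 + 0.0039) / 0.1838 = -0.1201 which rounds to -0.12
d₂ = -0.1201 − 0.1838 = -0.3039 which rounds to -0.30
exp(−qT) = exp(−0.052·0.5) = 0.9743;  exp(−rT) = exp(−0.026·0.5) = 0.9871
C = 380·0.9743·N(-0.12) − 390·0.9871·N(-0.30) = 380·0.9743·0.4522 − 390·0.9871·0.3821 = 167.4198 − 147.0967 = 20.3232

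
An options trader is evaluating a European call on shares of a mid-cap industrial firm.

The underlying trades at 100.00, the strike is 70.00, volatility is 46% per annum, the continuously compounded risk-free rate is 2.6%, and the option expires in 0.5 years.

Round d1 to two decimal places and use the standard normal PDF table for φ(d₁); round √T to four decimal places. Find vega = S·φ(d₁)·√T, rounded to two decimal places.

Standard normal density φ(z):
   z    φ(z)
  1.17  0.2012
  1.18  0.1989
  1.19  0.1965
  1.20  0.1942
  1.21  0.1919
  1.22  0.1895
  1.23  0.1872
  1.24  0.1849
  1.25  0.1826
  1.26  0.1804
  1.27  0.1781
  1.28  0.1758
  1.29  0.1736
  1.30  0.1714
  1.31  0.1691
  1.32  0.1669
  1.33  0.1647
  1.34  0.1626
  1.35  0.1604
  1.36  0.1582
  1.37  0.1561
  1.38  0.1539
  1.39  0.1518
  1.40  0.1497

12.12

T = 0.5;  σ√T = 0.3253
d₁ = [ln(100/70) + (0.026 + 0.46²/2)·0.5] / 0.3253 = [0.3567 + 0.0659] / 0.3253 = 1.2992 ⇒ 1.30
√T = √0.5 = 0.7071
φ(d₁) = φ(1.30) = 0.1714
vega = S·φ(d₁)·√T = 100·0.1714·0.7071 = 12.1197
(Vega is the same for a European call and put with the same parameters.)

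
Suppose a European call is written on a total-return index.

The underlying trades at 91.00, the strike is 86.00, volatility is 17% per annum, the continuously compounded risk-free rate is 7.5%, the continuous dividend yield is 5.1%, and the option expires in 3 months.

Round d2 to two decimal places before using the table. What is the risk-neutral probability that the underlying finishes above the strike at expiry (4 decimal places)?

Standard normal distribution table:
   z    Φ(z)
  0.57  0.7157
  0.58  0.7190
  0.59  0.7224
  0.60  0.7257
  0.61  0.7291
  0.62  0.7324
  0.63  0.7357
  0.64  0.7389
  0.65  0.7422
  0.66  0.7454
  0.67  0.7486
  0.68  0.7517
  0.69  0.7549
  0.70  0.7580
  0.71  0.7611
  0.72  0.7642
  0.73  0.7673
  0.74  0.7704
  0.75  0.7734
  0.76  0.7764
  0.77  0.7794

σ√T = 0.17 × 0.5000 = 0.0850
d₁ = [ln(91/86) + (0.075 − 0.051 + ½·0.17²)·0.25] / (σ√T) = (0.0565 + 0.0096) / 0.0850 = 0.7779 which rounds to 0.78
d₂ = 0.7779 − 0.0850 = 0.6929 which rounds to 0.69
Risk-neutral Pr[S_T > K] = N(d₂) = N(0.69) = 0.7549

0.7549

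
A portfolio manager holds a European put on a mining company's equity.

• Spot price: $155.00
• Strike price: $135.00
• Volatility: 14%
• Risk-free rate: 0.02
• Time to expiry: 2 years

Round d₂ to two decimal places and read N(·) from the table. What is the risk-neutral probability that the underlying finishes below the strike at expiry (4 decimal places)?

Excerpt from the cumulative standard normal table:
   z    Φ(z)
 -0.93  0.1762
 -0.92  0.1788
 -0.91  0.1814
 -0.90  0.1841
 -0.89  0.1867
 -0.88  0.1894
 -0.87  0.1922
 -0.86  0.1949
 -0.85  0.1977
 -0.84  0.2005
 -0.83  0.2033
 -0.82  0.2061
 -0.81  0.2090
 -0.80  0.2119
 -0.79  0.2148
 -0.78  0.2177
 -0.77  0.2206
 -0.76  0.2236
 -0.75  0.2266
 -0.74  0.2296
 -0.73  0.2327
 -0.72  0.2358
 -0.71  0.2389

0.2119

σ√T = 0.14·√2 = 0.1980
d₁ = [ln(155/135) + (0.02 + ½·0.14²)·2] / (σ√T) = (0.1382 + 0.0596) / 0.1980 = 0.9988 → 1.00
d₂ = 0.9988 − 0.1980 = 0.8008 → 0.80
Pr(exercise) under Q = N(−d₂) = N(-0.80) = 0.2119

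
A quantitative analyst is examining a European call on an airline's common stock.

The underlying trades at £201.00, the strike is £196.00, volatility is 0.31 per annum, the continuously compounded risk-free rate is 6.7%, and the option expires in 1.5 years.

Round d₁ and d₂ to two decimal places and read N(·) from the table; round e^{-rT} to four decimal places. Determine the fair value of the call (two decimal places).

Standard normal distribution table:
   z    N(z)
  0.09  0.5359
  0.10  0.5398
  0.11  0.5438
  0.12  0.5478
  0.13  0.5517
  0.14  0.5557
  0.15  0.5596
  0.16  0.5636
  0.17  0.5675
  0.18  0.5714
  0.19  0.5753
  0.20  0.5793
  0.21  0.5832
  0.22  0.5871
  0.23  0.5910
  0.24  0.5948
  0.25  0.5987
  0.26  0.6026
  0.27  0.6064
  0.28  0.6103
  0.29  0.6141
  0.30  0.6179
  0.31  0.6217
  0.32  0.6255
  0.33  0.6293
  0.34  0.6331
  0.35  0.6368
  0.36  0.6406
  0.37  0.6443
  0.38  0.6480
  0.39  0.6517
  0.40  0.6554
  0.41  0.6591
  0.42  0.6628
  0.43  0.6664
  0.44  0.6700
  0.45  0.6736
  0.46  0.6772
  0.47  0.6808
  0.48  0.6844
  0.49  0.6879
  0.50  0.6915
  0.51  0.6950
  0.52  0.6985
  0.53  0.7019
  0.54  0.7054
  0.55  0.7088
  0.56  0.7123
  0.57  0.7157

£41.89

σ√T = 0.31·√1.5 = 0.3797
d₁ = [ln(201/196) + (0.067 + ½·0.31²)·1.5] / (σ√T) = (0.0252 + 0.1726) / 0.3797 = 0.5209 which rounds to 0.52
d₂ = 0.5209 − 0.3797 = 0.1412 which rounds to 0.14
e^(−rT) = e^(−0.067·1.5) = 0.9044
N(d₁) = N(0.52) = 0.6985;  N(d₂) = N(0.14) = 0.5557
C = 201·0.6985 − 196·0.9044·0.5557 = 140.3985 − 98.5047 = 41.8938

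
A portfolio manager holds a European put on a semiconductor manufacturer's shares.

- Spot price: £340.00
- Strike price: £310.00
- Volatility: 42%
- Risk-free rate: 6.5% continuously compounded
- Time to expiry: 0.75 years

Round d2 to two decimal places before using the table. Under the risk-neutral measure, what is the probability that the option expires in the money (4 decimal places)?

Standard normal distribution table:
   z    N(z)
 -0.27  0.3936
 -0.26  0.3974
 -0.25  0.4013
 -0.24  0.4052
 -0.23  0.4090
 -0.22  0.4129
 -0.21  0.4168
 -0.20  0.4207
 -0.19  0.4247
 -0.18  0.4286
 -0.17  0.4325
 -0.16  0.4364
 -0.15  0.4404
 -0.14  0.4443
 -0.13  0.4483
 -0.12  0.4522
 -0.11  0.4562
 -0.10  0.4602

σ√T = 0.42·√0.75 = 0.3637
ln(S/K) + (r + σ²/2)T = ln(340/310) + (0.065 + 0.42²/2)·0.75 = 0.0924 + 0.1149 = 0.2073
d₁ = 0.2073 / 0.3637 = 0.5699 which rounds to 0.57
d₂ = d₁ − σ√T = 0.5699 − 0.3637 = 0.2061 which rounds to 0.21
Pr(exercise) under Q = N(−d₂) = N(-0.21) = 0.4168

0.4168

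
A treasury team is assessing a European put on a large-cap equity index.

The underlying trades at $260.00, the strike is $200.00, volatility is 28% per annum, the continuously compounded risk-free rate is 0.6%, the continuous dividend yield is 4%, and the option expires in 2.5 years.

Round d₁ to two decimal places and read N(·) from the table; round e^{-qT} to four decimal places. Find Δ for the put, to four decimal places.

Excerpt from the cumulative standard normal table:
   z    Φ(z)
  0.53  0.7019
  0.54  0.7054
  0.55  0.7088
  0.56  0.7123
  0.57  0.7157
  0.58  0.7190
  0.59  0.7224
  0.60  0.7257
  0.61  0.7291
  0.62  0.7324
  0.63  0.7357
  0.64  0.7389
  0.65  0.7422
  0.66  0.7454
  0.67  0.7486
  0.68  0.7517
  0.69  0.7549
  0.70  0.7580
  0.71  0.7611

-0.2421

σ√T = 0.28 × 1.5811 = 0.4427
d₁ = [ln(260/200) + (0.006 − 0.04 + 0.28²/2)·2.5] / 0.4427 = [0.2624 + 0.0130] / 0.4427 = 0.6220 → 0.62
N(d₁) = N(0.62) = 0.7324
Δ_put = e^(−qT)·(N(d₁) − 1) = 0.9048·(0.7324 − 1) = -0.2421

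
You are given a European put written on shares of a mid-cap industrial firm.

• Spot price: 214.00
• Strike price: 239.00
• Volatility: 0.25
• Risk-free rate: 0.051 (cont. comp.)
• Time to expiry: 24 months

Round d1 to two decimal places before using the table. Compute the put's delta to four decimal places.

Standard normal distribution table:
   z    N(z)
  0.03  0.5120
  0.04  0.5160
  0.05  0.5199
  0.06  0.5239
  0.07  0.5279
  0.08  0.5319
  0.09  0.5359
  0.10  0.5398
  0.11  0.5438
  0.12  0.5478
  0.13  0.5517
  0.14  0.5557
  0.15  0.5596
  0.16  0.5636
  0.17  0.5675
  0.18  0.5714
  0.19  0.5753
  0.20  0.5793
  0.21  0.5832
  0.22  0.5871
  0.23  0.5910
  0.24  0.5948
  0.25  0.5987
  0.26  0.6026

σ√T = 0.25·√2 = 0.3536
ln(S/K) + (r + σ²/2)T = ln(214/239) + (0.051 + 0.25²/2)·2 = -0.1105 + 0.1645 = 0.0540
d₁ = 0.0540 / 0.3536 = 0.1528 ⇒ 0.15
N(d₁) = N(0.15) = 0.5596
Δ_put = N(d₁) − 1 = 0.5596 − 1 = -0.4404

-0.4404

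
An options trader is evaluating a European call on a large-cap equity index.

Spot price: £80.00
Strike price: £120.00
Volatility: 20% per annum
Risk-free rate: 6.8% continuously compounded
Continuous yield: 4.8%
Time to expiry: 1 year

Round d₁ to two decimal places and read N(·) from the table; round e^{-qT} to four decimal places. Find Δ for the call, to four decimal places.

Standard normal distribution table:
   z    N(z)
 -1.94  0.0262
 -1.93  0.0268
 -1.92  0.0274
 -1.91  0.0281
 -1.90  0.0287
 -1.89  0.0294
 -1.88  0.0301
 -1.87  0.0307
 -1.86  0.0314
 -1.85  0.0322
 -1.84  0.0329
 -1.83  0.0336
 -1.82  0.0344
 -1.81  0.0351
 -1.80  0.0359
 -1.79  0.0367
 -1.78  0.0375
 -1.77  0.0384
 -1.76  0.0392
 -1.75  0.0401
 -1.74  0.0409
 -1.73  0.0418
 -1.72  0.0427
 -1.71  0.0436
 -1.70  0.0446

T = 1;  σ√T = 0.2000
d₁ = [ln(80/120) + (0.068 − 0.048 + ½·0.2²)·1] / (σ√T) = (-0.4055 + 0.0400) / 0.2000 = -1.8273 ⇒ -1.83
N(d₁) = N(-1.83) = 0.0336
Δ_call = e^(−qT)·N(d₁) = 0.9531·0.0336 = 0.0320

0.0320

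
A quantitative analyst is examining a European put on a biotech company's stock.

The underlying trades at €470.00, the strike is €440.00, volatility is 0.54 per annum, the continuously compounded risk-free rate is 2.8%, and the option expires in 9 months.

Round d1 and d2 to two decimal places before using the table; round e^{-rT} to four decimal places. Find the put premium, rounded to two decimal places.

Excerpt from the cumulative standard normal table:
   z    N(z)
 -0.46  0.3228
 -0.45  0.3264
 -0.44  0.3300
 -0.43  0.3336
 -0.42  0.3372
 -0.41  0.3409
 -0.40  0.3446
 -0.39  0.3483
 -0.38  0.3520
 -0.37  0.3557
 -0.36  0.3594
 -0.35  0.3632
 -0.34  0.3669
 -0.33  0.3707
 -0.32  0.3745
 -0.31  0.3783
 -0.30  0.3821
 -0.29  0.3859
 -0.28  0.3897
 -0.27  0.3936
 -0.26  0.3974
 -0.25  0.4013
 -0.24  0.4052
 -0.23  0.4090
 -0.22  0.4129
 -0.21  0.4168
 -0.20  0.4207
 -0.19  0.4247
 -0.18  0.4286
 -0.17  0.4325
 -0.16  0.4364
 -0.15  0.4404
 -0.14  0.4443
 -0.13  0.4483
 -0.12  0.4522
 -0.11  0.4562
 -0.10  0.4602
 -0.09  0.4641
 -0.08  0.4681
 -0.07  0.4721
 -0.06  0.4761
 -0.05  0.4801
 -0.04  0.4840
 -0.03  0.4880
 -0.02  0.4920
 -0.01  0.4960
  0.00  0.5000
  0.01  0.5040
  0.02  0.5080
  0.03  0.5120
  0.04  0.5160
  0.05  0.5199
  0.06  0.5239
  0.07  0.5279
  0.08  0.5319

σ√T = 0.54·√0.75 = 0.4677
d₁ = [ln(470/440) + (0.028 + ½·0.54²)·0.75] / (σ√T) = (0.0660 + 0.1304) / 0.4677 = 0.4198 which rounds to 0.42
d₂ = 0.4198 − 0.4677 = -0.0479 which rounds to -0.05
e^(−rT) = e^(−0.028·0.75) = 0.9792
N(−d₂) = N(0.05) = 0.5199;  N(−d₁) = N(-0.42) = 0.3372
P = 440·0.9792·0.5199 − 470·0.3372 = 223.9979 − 158.4840 = 65.5139

€65.51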